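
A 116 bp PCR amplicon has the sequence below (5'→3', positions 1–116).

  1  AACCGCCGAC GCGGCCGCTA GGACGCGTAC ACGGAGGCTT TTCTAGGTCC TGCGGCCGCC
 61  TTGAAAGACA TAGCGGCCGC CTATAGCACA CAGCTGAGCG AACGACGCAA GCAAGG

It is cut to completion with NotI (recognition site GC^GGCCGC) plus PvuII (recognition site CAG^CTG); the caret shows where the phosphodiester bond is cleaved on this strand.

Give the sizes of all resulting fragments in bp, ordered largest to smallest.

41, 23, 21, 19, 12 bp

NotI sites (GCGGCCGC) start at positions 11, 52, 73.
NotI cuts after base 2 of each site, so after positions 12, 53, 74.
The PvuII site (CAGCTG) starts at position 91.
PvuII cuts after base 3 of each site, so after position 93.
Combined cut positions: 12, 53, 74, 93.
Linear molecule, 4 cuts → 5 fragments:
  1–12 → 12 bp
  13–53 → 41 bp
  54–74 → 21 bp
  75–93 → 19 bp
  94–116 → 23 bp
Sorted largest to smallest: 41, 23, 21, 19, 12 bp.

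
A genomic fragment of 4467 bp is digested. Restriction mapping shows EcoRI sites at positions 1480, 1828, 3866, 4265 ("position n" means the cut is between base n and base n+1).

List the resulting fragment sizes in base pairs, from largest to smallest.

Linear molecule, 4 cuts → 5 fragments:
  1480 − 0 = 1480 bp
  1828 − 1480 = 348 bp
  3866 − 1828 = 2038 bp
  4265 − 3866 = 399 bp
  4467 − 4265 = 202 bp
Sorted largest to smallest: 2038, 1480, 399, 348, 202 bp.

2038, 1480, 399, 348, 202 bp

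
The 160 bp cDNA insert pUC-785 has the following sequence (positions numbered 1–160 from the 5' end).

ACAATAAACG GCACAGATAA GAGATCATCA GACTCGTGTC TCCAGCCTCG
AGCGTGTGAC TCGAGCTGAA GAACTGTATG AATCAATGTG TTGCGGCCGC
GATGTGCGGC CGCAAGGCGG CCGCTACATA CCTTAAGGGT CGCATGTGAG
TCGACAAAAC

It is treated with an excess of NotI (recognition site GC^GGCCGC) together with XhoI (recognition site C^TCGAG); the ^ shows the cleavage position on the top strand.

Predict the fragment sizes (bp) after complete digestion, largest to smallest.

47, 42, 34, 13, 13, 11 bp

NotI sites (GCGGCCGC) start at positions 93, 106, 117.
NotI cuts after base 2 of each site, so after positions 94, 107, 118.
XhoI sites (CTCGAG) start at positions 47, 60.
XhoI cuts after the first base of each site, so after positions 47, 60.
Combined cut positions: 47, 60, 94, 107, 118.
Linear molecule, 5 cuts → 6 fragments:
  1–47 → 47 bp
  48–60 → 13 bp
  61–94 → 34 bp
  95–107 → 13 bp
  108–118 → 11 bp
  119–160 → 42 bp
Sorted largest to smallest: 47, 42, 34, 13, 13, 11 bp.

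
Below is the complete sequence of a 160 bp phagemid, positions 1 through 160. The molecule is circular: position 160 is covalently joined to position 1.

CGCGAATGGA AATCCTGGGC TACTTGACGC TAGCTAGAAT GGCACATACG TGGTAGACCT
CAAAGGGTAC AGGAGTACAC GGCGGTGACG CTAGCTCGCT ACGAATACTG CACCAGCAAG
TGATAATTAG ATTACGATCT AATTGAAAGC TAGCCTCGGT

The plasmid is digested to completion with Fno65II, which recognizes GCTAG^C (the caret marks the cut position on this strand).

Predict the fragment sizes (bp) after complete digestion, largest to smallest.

61, 59, 40 bp

Fno65II sites (GCTAGC) start at positions 29, 90, 149.
Fno65II cuts after base 5 of each site (before the last base), so after positions 33, 94, 153.
Circular molecule, 3 cuts → 3 fragments:
  34–94 → 61 bp
  95–153 → 59 bp
  154–160 then 1–33 → 7 + 33 = 40 bp
Sorted largest to smallest: 61, 59, 40 bp.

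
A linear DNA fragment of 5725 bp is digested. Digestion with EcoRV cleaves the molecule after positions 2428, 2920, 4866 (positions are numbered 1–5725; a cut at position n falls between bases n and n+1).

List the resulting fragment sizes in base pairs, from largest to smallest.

Linear molecule, 3 cuts → 4 fragments:
  2428 − 0 = 2428 bp
  2920 − 2428 = 492 bp
  4866 − 2920 = 1946 bp
  5725 − 4866 = 859 bp
Sorted largest to smallest: 2428, 1946, 859, 492 bp.

2428, 1946, 859, 492 bp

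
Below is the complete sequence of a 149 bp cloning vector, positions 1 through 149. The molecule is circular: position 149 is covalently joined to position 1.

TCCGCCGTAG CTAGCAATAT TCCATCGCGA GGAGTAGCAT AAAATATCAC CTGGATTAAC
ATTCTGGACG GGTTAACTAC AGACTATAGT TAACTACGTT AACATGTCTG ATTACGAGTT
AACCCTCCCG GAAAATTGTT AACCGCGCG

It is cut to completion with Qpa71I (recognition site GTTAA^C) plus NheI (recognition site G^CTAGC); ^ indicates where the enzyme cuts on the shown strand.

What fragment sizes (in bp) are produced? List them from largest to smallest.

Qpa71I sites (GTTAAC) start at positions 72, 89, 98, 118, 138.
Qpa71I cuts after base 5 of each site (before the last base), so after positions 76, 93, 102, 122, 142.
The NheI site (GCTAGC) starts at position 10.
NheI cuts after the first base of each site, so after position 10.
Combined cut positions: 10, 76, 93, 102, 122, 142.
Circular molecule, 6 cuts → 6 fragments:
  11–76 → 66 bp
  77–93 → 17 bp
  94–102 → 9 bp
  103–122 → 20 bp
  123–142 → 20 bp
  143–149 then 1–10 → 7 + 10 = 17 bp
Sorted largest to smallest: 66, 20, 20, 17, 17, 9 bp.

66, 20, 20, 17, 17, 9 bp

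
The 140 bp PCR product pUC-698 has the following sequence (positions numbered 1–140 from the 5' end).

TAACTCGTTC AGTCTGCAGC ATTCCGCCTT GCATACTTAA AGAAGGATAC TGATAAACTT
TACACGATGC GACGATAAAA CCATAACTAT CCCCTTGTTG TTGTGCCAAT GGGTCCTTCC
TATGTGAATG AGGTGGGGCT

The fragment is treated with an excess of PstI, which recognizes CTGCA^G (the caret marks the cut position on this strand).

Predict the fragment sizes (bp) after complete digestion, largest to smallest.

122, 18 bp

The PstI site (CTGCAG) starts at position 14.
PstI cuts after base 5 of each site (before the last base), so after position 18.
Linear molecule, 1 cut → 2 fragments:
  1–18 → 18 bp
  19–140 → 122 bp
Sorted largest to smallest: 122, 18 bp.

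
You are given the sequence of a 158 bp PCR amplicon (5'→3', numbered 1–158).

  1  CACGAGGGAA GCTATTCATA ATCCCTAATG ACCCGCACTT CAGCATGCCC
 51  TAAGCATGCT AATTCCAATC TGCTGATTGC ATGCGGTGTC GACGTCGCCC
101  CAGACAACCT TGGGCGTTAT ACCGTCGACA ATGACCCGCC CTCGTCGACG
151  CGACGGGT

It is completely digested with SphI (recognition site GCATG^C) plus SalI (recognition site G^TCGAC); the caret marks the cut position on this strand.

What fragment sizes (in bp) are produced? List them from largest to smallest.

47, 36, 25, 20, 14, 11, 5 bp

SphI sites (GCATGC) start at positions 43, 54, 79.
SphI cuts after base 5 of each site (before the last base), so after positions 47, 58, 83.
SalI sites (GTCGAC) start at positions 88, 124, 144.
SalI cuts after the first base of each site, so after positions 88, 124, 144.
Combined cut positions: 47, 58, 83, 88, 124, 144.
Linear molecule, 6 cuts → 7 fragments:
  1–47 → 47 bp
  48–58 → 11 bp
  59–83 → 25 bp
  84–88 → 5 bp
  89–124 → 36 bp
  125–144 → 20 bp
  145–158 → 14 bp
Sorted largest to smallest: 47, 36, 25, 20, 14, 11, 5 bp.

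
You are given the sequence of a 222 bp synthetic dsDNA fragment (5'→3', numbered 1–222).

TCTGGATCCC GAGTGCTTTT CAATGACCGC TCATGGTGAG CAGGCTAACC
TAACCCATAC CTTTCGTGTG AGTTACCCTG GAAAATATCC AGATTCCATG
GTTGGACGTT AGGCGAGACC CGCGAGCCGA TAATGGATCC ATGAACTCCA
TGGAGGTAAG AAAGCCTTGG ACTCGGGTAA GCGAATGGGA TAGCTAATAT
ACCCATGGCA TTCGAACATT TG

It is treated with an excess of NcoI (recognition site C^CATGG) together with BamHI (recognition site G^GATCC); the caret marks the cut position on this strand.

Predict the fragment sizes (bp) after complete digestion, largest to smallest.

92, 55, 39, 19, 13, 4 bp

NcoI sites (CCATGG) start at positions 96, 148, 203.
NcoI cuts after the first base of each site, so after positions 96, 148, 203.
BamHI sites (GGATCC) start at positions 4, 135.
BamHI cuts after the first base of each site, so after positions 4, 135.
Combined cut positions: 4, 96, 135, 148, 203.
Linear molecule, 5 cuts → 6 fragments:
  1–4 → 4 bp
  5–96 → 92 bp
  97–135 → 39 bp
  136–148 → 13 bp
  149–203 → 55 bp
  204–222 → 19 bp
Sorted largest to smallest: 92, 55, 39, 19, 13, 4 bp.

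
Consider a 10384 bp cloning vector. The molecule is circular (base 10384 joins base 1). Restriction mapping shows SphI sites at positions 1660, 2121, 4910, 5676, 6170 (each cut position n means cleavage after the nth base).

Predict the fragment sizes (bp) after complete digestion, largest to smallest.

5874, 2789, 766, 494, 461 bp

Circular molecule, 5 cuts → 5 fragments:
  2121 − 1660 = 461 bp
  4910 − 2121 = 2789 bp
  5676 − 4910 = 766 bp
  6170 − 5676 = 494 bp
  wrap: 10384 − 6170 + 1660 = 5874 bp
Sorted largest to smallest: 5874, 2789, 766, 494, 461 bp.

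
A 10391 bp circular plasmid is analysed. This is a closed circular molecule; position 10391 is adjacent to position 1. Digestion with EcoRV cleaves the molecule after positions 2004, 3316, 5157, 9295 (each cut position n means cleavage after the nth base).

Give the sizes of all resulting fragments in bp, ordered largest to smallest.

4138, 3100, 1841, 1312 bp

Circular molecule, 4 cuts → 4 fragments:
  3316 − 2004 = 1312 bp
  5157 − 3316 = 1841 bp
  9295 − 5157 = 4138 bp
  wrap: 10391 − 9295 + 2004 = 3100 bp
Sorted largest to smallest: 4138, 3100, 1841, 1312 bp.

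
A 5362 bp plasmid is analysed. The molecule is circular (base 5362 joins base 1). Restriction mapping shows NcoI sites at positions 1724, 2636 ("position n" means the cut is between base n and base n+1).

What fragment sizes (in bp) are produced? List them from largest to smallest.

Circular molecule, 2 cuts → 2 fragments:
  2636 − 1724 = 912 bp
  wrap: 5362 − 2636 + 1724 = 4450 bp
Sorted largest to smallest: 4450, 912 bp.

4450, 912 bp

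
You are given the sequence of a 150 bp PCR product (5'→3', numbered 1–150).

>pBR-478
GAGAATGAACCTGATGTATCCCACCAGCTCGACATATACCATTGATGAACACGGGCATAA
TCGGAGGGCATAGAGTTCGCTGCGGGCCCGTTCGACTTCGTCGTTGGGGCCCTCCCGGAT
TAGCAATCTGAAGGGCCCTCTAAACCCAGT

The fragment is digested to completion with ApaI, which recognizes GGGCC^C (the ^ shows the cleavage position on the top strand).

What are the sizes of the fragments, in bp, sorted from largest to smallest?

88, 26, 23, 13 bp

ApaI sites (GGGCCC) start at positions 84, 107, 133.
ApaI cuts after base 5 of each site (before the last base), so after positions 88, 111, 137.
Linear molecule, 3 cuts → 4 fragments:
  1–88 → 88 bp
  89–111 → 23 bp
  112–137 → 26 bp
  138–150 → 13 bp
Sorted largest to smallest: 88, 26, 23, 13 bp.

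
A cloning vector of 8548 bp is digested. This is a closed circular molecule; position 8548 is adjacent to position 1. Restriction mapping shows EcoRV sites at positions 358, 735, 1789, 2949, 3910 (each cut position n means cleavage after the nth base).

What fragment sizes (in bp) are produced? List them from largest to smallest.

4996, 1160, 1054, 961, 377 bp

Circular molecule, 5 cuts → 5 fragments:
  735 − 358 = 377 bp
  1789 − 735 = 1054 bp
  2949 − 1789 = 1160 bp
  3910 − 2949 = 961 bp
  wrap: 8548 − 3910 + 358 = 4996 bp
Sorted largest to smallest: 4996, 1160, 1054, 961, 377 bp.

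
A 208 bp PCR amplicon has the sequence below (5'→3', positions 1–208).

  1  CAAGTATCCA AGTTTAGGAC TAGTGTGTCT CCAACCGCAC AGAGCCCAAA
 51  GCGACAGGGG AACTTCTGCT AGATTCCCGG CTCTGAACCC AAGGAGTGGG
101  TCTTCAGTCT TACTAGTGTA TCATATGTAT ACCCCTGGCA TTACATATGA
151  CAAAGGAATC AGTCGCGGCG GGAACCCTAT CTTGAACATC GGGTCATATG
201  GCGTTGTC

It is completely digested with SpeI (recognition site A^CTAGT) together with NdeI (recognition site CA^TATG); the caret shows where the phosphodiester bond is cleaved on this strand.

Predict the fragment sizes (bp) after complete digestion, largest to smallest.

SpeI sites (ACTAGT) start at positions 19, 112.
SpeI cuts after the first base of each site, so after positions 19, 112.
NdeI sites (CATATG) start at positions 122, 144, 195.
NdeI cuts after base 2 of each site, so after positions 123, 145, 196.
Combined cut positions: 19, 112, 123, 145, 196.
Linear molecule, 5 cuts → 6 fragments:
  1–19 → 19 bp
  20–112 → 93 bp
  113–123 → 11 bp
  124–145 → 22 bp
  146–196 → 51 bp
  197–208 → 12 bp
Sorted largest to smallest: 93, 51, 22, 19, 12, 11 bp.

93, 51, 22, 19, 12, 11 bp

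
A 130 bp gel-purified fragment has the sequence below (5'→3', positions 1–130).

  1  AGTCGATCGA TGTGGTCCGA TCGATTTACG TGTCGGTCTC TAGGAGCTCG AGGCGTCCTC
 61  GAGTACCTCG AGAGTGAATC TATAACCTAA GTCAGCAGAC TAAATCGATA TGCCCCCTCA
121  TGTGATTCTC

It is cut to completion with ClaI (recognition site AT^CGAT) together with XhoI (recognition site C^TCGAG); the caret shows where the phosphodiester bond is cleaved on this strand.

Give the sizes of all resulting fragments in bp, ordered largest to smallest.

38, 26, 25, 14, 11, 9, 7 bp

ClaI sites (ATCGAT) start at positions 6, 20, 104.
ClaI cuts after base 2 of each site, so after positions 7, 21, 105.
XhoI sites (CTCGAG) start at positions 47, 58, 67.
XhoI cuts after the first base of each site, so after positions 47, 58, 67.
Combined cut positions: 7, 21, 47, 58, 67, 105.
Linear molecule, 6 cuts → 7 fragments:
  1–7 → 7 bp
  8–21 → 14 bp
  22–47 → 26 bp
  48–58 → 11 bp
  59–67 → 9 bp
  68–105 → 38 bp
  106–130 → 25 bp
Sorted largest to smallest: 38, 26, 25, 14, 11, 9, 7 bp.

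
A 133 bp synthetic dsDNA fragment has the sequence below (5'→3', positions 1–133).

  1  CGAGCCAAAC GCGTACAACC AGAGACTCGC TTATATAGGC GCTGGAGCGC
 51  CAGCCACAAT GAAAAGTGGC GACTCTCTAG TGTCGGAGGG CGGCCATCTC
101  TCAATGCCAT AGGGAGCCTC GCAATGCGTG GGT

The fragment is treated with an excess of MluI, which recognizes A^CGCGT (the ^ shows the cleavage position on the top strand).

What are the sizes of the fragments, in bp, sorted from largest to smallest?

124, 9 bp

The MluI site (ACGCGT) starts at position 9.
MluI cuts after the first base of each site, so after position 9.
Linear molecule, 1 cut → 2 fragments:
  1–9 → 9 bp
  10–133 → 124 bp
Sorted largest to smallest: 124, 9 bp.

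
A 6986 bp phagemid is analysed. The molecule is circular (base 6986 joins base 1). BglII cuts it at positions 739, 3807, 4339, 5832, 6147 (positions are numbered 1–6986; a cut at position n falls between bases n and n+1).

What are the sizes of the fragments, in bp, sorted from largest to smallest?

Circular molecule, 5 cuts → 5 fragments:
  3807 − 739 = 3068 bp
  4339 − 3807 = 532 bp
  5832 − 4339 = 1493 bp
  6147 − 5832 = 315 bp
  wrap: 6986 − 6147 + 739 = 1578 bp
Sorted largest to smallest: 3068, 1578, 1493, 532, 315 bp.

3068, 1578, 1493, 532, 315 bp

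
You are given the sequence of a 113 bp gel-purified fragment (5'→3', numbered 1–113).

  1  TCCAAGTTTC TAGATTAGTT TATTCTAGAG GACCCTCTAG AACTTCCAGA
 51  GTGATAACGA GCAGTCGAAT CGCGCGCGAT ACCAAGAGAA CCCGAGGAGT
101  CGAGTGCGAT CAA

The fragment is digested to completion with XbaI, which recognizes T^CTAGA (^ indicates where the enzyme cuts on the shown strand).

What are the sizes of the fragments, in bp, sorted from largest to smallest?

XbaI sites (TCTAGA) start at positions 9, 24, 36.
XbaI cuts after the first base of each site, so after positions 9, 24, 36.
Linear molecule, 3 cuts → 4 fragments:
  1–9 → 9 bp
  10–24 → 15 bp
  25–36 → 12 bp
  37–113 → 77 bp
Sorted largest to smallest: 77, 15, 12, 9 bp.

77, 15, 12, 9 bp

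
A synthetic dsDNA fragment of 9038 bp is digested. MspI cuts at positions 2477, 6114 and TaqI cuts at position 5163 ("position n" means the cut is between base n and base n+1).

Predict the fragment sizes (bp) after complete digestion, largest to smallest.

Combined cut positions (sorted): 2477, 5163, 6114.
Linear molecule, 3 cuts → 4 fragments:
  2477 − 0 = 2477 bp
  5163 − 2477 = 2686 bp
  6114 − 5163 = 951 bp
  9038 − 6114 = 2924 bp
Sorted largest to smallest: 2924, 2686, 2477, 951 bp.

2924, 2686, 2477, 951 bp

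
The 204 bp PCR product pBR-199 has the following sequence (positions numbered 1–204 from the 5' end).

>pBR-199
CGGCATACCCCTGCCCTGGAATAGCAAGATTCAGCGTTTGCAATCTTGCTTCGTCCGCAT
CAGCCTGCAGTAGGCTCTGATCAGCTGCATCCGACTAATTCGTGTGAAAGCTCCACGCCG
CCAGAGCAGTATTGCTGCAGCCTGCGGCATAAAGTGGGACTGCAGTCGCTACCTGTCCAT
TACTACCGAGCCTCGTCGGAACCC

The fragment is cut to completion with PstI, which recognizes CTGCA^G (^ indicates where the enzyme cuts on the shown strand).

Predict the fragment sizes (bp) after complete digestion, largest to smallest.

PstI sites (CTGCAG) start at positions 65, 135, 160.
PstI cuts after base 5 of each site (before the last base), so after positions 69, 139, 164.
Linear molecule, 3 cuts → 4 fragments:
  1–69 → 69 bp
  70–139 → 70 bp
  140–164 → 25 bp
  165–204 → 40 bp
Sorted largest to smallest: 70, 69, 40, 25 bp.

70, 69, 40, 25 bp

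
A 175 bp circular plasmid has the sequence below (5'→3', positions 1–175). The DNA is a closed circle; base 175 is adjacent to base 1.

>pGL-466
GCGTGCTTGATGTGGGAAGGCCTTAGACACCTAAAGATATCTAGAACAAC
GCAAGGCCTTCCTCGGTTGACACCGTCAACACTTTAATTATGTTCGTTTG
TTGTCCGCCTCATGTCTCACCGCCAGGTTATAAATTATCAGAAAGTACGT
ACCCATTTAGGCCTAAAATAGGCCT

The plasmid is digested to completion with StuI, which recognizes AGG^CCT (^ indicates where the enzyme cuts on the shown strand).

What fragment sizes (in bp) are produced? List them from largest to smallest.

105, 36, 23, 11 bp

StuI sites (AGGCCT) start at positions 18, 54, 159, 170.
StuI cuts after base 3 of each site, so after positions 20, 56, 161, 172.
Circular molecule, 4 cuts → 4 fragments:
  21–56 → 36 bp
  57–161 → 105 bp
  162–172 → 11 bp
  173–175 then 1–20 → 3 + 20 = 23 bp
Sorted largest to smallest: 105, 36, 23, 11 bp.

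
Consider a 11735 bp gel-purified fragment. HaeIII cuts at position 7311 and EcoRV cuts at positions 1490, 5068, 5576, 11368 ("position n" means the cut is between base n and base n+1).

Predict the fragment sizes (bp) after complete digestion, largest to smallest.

4057, 3578, 1735, 1490, 508, 367 bp

Combined cut positions (sorted): 1490, 5068, 5576, 7311, 11368.
Linear molecule, 5 cuts → 6 fragments:
  1490 − 0 = 1490 bp
  5068 − 1490 = 3578 bp
  5576 − 5068 = 508 bp
  7311 − 5576 = 1735 bp
  11368 − 7311 = 4057 bp
  11735 − 11368 = 367 bp
Sorted largest to smallest: 4057, 3578, 1735, 1490, 508, 367 bp.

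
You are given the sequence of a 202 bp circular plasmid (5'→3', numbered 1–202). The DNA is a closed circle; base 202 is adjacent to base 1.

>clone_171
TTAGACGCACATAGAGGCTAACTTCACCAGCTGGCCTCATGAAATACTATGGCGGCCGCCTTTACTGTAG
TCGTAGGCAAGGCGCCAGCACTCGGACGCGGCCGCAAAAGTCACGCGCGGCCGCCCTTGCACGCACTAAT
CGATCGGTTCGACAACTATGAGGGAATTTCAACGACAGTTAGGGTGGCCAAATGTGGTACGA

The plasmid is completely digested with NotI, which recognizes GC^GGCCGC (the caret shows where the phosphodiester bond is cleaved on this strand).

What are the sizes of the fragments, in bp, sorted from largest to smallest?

NotI sites (GCGGCCGC) start at positions 52, 98, 117.
NotI cuts after base 2 of each site, so after positions 53, 99, 118.
Circular molecule, 3 cuts → 3 fragments:
  54–99 → 46 bp
  100–118 → 19 bp
  119–202 then 1–53 → 84 + 53 = 137 bp
Sorted largest to smallest: 137, 46, 19 bp.

137, 46, 19 bp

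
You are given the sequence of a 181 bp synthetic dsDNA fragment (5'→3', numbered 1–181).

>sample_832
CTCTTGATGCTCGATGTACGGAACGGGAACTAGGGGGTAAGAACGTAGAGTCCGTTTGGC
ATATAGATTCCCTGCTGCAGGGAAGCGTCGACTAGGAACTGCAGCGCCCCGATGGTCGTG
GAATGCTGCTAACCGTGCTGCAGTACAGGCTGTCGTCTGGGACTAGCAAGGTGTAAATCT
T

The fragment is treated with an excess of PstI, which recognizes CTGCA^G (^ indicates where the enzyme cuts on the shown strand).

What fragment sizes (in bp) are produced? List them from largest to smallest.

PstI sites (CTGCAG) start at positions 75, 99, 138.
PstI cuts after base 5 of each site (before the last base), so after positions 79, 103, 142.
Linear molecule, 3 cuts → 4 fragments:
  1–79 → 79 bp
  80–103 → 24 bp
  104–142 → 39 bp
  143–181 → 39 bp
Sorted largest to smallest: 79, 39, 39, 24 bp.

79, 39, 39, 24 bp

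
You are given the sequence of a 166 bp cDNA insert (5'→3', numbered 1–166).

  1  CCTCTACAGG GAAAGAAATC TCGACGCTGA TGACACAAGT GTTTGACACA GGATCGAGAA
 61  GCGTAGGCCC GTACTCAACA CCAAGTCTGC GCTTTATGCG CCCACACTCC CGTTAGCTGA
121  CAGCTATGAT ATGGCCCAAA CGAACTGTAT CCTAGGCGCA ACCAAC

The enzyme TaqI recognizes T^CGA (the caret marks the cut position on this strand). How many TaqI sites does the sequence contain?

TCGA occurs starting at positions 21, 54.
TaqI cuts at 2 sites.

2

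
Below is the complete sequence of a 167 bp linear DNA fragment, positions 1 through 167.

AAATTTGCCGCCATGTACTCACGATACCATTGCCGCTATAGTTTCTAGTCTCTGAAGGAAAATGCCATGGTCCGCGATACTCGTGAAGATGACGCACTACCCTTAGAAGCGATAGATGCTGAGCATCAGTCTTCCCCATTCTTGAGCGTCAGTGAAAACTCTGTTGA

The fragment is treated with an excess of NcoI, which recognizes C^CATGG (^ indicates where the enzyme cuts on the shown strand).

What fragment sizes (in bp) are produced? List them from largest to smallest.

102, 65 bp

The NcoI site (CCATGG) starts at position 65.
NcoI cuts after the first base of each site, so after position 65.
Linear molecule, 1 cut → 2 fragments:
  1–65 → 65 bp
  66–167 → 102 bp
Sorted largest to smallest: 102, 65 bp.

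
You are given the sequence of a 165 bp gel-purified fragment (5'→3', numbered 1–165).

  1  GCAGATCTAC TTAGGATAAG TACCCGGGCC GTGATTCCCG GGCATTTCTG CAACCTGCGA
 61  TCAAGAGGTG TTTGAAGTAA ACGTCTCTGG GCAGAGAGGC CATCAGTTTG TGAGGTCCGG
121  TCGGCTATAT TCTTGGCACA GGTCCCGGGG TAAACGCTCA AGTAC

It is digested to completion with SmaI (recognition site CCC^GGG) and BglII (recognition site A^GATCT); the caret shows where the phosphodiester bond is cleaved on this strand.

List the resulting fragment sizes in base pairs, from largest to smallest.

107, 22, 19, 14, 3 bp

SmaI sites (CCCGGG) start at positions 23, 37, 144.
SmaI cuts after base 3 of each site, so after positions 25, 39, 146.
The BglII site (AGATCT) starts at position 3.
BglII cuts after the first base of each site, so after position 3.
Combined cut positions: 3, 25, 39, 146.
Linear molecule, 4 cuts → 5 fragments:
  1–3 → 3 bp
  4–25 → 22 bp
  26–39 → 14 bp
  40–146 → 107 bp
  147–165 → 19 bp
Sorted largest to smallest: 107, 22, 19, 14, 3 bp.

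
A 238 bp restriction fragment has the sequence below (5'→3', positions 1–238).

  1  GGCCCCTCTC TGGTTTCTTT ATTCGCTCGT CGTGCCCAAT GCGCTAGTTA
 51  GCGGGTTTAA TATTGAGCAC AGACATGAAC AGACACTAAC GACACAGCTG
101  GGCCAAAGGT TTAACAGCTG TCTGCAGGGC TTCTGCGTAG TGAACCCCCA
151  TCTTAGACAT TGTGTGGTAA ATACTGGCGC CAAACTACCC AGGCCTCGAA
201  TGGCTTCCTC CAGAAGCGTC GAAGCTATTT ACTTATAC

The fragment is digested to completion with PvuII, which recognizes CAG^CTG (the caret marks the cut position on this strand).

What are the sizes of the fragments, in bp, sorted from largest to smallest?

PvuII sites (CAGCTG) start at positions 95, 115.
PvuII cuts after base 3 of each site, so after positions 97, 117.
Linear molecule, 2 cuts → 3 fragments:
  1–97 → 97 bp
  98–117 → 20 bp
  118–238 → 121 bp
Sorted largest to smallest: 121, 97, 20 bp.

121, 97, 20 bp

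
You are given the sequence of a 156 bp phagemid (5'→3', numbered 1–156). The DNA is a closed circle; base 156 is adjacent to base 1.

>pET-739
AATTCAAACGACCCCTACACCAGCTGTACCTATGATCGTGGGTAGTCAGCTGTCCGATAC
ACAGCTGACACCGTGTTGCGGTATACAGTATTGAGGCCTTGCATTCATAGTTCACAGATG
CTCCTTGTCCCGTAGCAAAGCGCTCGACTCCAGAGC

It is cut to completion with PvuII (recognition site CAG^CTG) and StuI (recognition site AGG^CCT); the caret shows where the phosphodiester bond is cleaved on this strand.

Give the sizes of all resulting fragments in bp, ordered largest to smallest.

PvuII sites (CAGCTG) start at positions 21, 47, 62.
PvuII cuts after base 3 of each site, so after positions 23, 49, 64.
The StuI site (AGGCCT) starts at position 94.
StuI cuts after base 3 of each site, so after position 96.
Combined cut positions: 23, 49, 64, 96.
Circular molecule, 4 cuts → 4 fragments:
  24–49 → 26 bp
  50–64 → 15 bp
  65–96 → 32 bp
  97–156 then 1–23 → 60 + 23 = 83 bp
Sorted largest to smallest: 83, 32, 26, 15 bp.

83, 32, 26, 15 bp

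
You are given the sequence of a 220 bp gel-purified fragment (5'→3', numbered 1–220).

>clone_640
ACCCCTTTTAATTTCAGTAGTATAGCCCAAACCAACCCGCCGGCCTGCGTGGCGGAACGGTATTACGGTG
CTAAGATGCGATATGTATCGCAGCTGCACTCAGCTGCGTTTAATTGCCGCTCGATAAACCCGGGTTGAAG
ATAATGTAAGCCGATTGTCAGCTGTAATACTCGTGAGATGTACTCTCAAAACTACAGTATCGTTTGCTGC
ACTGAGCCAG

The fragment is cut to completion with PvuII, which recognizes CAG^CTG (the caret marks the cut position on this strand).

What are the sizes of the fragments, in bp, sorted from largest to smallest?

PvuII sites (CAGCTG) start at positions 91, 101, 159.
PvuII cuts after base 3 of each site, so after positions 93, 103, 161.
Linear molecule, 3 cuts → 4 fragments:
  1–93 → 93 bp
  94–103 → 10 bp
  104–161 → 58 bp
  162–220 → 59 bp
Sorted largest to smallest: 93, 59, 58, 10 bp.

93, 59, 58, 10 bp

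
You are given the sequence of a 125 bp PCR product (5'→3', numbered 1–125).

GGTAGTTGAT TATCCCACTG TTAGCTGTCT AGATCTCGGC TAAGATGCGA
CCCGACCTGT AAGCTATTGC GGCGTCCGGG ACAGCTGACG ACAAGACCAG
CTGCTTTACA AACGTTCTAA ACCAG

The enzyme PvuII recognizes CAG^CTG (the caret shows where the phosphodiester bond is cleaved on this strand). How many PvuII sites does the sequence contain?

CAGCTG occurs starting at positions 82, 98.
PvuII cuts at 2 sites.

2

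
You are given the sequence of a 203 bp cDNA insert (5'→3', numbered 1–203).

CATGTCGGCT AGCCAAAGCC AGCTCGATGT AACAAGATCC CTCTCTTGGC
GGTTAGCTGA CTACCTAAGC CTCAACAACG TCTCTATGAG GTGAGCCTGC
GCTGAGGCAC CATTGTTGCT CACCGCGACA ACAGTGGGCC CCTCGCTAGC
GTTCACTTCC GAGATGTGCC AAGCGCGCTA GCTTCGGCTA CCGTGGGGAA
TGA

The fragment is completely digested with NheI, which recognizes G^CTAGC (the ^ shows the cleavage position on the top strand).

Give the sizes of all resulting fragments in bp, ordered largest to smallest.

NheI sites (GCTAGC) start at positions 8, 145, 177.
NheI cuts after the first base of each site, so after positions 8, 145, 177.
Linear molecule, 3 cuts → 4 fragments:
  1–8 → 8 bp
  9–145 → 137 bp
  146–177 → 32 bp
  178–203 → 26 bp
Sorted largest to smallest: 137, 32, 26, 8 bp.

137, 32, 26, 8 bp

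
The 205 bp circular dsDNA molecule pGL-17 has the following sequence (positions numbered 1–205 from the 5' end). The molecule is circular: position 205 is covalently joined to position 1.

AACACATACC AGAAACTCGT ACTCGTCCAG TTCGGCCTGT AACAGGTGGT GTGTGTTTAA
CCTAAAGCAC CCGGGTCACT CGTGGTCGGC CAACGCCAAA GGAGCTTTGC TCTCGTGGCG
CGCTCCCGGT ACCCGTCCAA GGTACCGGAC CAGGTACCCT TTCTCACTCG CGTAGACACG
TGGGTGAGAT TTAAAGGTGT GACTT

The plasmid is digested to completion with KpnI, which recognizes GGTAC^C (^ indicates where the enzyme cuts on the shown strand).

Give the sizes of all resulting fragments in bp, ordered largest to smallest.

KpnI sites (GGTACC) start at positions 128, 141, 153.
KpnI cuts after base 5 of each site (before the last base), so after positions 132, 145, 157.
Circular molecule, 3 cuts → 3 fragments:
  133–145 → 13 bp
  146–157 → 12 bp
  158–205 then 1–132 → 48 + 132 = 180 bp
Sorted largest to smallest: 180, 13, 12 bp.

180, 13, 12 bp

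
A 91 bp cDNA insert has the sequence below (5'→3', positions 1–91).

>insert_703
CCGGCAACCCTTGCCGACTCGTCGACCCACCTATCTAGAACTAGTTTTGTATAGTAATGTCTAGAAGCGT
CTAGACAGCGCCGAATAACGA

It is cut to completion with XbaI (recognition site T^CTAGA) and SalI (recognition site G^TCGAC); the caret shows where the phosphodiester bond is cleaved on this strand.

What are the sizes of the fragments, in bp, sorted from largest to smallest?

26, 21, 21, 13, 10 bp

XbaI sites (TCTAGA) start at positions 34, 60, 70.
XbaI cuts after the first base of each site, so after positions 34, 60, 70.
The SalI site (GTCGAC) starts at position 21.
SalI cuts after the first base of each site, so after position 21.
Combined cut positions: 21, 34, 60, 70.
Linear molecule, 4 cuts → 5 fragments:
  1–21 → 21 bp
  22–34 → 13 bp
  35–60 → 26 bp
  61–70 → 10 bp
  71–91 → 21 bp
Sorted largest to smallest: 26, 21, 21, 13, 10 bp.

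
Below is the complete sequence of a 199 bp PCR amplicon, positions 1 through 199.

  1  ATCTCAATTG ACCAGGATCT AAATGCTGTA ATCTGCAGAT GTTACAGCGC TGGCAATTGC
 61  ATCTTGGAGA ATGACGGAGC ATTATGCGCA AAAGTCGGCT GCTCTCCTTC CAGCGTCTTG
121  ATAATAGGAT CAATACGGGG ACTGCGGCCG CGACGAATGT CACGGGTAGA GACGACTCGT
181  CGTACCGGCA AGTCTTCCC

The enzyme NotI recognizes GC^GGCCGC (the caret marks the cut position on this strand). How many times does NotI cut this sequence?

1

GCGGCCGC occurs starting at position 144.
NotI cuts at 1 site.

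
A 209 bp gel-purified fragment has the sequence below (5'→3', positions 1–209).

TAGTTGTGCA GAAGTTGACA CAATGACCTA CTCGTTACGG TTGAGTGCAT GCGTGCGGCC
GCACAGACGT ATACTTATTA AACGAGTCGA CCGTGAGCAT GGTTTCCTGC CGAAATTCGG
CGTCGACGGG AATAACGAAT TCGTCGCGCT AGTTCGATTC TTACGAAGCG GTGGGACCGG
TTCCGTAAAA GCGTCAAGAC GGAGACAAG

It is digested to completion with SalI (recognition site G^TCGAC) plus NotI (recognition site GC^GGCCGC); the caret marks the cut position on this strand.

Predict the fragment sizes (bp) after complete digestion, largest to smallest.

SalI sites (GTCGAC) start at positions 86, 122.
SalI cuts after the first base of each site, so after positions 86, 122.
The NotI site (GCGGCCGC) starts at position 55.
NotI cuts after base 2 of each site, so after position 56.
Combined cut positions: 56, 86, 122.
Linear molecule, 3 cuts → 4 fragments:
  1–56 → 56 bp
  57–86 → 30 bp
  87–122 → 36 bp
  123–209 → 87 bp
Sorted largest to smallest: 87, 56, 36, 30 bp.

87, 56, 36, 30 bp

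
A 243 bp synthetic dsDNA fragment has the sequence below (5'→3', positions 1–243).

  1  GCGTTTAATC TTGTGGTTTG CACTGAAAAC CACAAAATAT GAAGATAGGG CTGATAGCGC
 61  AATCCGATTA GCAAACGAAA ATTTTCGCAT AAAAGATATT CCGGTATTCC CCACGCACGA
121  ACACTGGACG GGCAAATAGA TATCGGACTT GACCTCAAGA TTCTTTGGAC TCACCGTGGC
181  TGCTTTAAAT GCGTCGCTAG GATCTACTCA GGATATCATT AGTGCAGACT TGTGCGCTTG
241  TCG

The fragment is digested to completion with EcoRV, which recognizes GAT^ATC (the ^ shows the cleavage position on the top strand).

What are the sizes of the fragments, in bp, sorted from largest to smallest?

141, 73, 29 bp

EcoRV sites (GATATC) start at positions 139, 212.
EcoRV cuts after base 3 of each site, so after positions 141, 214.
Linear molecule, 2 cuts → 3 fragments:
  1–141 → 141 bp
  142–214 → 73 bp
  215–243 → 29 bp
Sorted largest to smallest: 141, 73, 29 bp.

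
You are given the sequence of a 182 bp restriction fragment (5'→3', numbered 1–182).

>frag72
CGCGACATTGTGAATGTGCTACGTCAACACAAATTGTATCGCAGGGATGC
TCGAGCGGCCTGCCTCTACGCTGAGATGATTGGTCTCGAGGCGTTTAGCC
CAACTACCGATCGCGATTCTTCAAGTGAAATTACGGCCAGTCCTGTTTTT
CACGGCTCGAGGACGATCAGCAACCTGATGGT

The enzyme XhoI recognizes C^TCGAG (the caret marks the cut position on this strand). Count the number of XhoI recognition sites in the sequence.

3

CTCGAG occurs starting at positions 50, 85, 156.
XhoI cuts at 3 sites.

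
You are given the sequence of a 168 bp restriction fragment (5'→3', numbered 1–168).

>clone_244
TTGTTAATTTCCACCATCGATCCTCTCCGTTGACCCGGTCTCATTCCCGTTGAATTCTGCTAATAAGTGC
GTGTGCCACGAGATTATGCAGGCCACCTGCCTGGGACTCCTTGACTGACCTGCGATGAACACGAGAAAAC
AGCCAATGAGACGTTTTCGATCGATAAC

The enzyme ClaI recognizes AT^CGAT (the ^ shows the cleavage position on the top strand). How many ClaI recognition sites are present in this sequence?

ATCGAT occurs starting at positions 16, 160.
ClaI cuts at 2 sites.

2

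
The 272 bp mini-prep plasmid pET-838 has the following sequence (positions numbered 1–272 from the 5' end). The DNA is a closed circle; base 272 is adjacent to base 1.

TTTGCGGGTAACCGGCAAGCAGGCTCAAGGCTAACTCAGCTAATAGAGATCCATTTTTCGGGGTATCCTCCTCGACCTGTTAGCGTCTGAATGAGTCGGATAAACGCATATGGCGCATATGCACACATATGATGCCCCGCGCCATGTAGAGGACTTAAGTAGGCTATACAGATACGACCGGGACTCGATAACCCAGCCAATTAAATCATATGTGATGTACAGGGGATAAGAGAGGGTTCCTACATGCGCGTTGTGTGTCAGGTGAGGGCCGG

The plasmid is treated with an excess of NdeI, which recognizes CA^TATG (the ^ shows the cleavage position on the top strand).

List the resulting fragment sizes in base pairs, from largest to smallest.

172, 81, 10, 9 bp

NdeI sites (CATATG) start at positions 107, 116, 126, 207.
NdeI cuts after base 2 of each site, so after positions 108, 117, 127, 208.
Circular molecule, 4 cuts → 4 fragments:
  109–117 → 9 bp
  118–127 → 10 bp
  128–208 → 81 bp
  209–272 then 1–108 → 64 + 108 = 172 bp
Sorted largest to smallest: 172, 81, 10, 9 bp.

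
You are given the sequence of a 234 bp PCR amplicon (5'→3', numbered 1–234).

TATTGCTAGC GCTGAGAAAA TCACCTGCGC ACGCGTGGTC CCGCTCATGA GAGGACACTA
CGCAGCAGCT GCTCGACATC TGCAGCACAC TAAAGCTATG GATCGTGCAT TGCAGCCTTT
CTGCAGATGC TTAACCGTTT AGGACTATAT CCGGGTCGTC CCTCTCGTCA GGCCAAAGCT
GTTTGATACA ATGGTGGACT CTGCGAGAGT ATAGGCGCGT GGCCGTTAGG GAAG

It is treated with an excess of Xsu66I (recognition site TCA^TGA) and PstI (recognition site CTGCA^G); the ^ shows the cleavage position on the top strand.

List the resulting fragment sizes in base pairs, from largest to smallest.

109, 47, 41, 37 bp

The Xsu66I site (TCATGA) starts at position 45.
Xsu66I cuts after base 3 of each site, so after position 47.
PstI sites (CTGCAG) start at positions 80, 121.
PstI cuts after base 5 of each site (before the last base), so after positions 84, 125.
Combined cut positions: 47, 84, 125.
Linear molecule, 3 cuts → 4 fragments:
  1–47 → 47 bp
  48–84 → 37 bp
  85–125 → 41 bp
  126–234 → 109 bp
Sorted largest to smallest: 109, 47, 41, 37 bp.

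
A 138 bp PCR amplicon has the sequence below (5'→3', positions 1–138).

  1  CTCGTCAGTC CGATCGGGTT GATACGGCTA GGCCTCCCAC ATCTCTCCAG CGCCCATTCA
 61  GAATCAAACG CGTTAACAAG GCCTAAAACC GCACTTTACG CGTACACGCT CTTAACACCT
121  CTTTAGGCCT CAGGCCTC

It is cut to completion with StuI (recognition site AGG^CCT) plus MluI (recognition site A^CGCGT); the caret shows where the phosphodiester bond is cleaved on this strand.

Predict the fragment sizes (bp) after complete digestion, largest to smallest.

36, 32, 29, 17, 13, 7, 4 bp

StuI sites (AGGCCT) start at positions 30, 79, 125, 132.
StuI cuts after base 3 of each site, so after positions 32, 81, 127, 134.
MluI sites (ACGCGT) start at positions 68, 98.
MluI cuts after the first base of each site, so after positions 68, 98.
Combined cut positions: 32, 68, 81, 98, 127, 134.
Linear molecule, 6 cuts → 7 fragments:
  1–32 → 32 bp
  33–68 → 36 bp
  69–81 → 13 bp
  82–98 → 17 bp
  99–127 → 29 bp
  128–134 → 7 bp
  135–138 → 4 bp
Sorted largest to smallest: 36, 32, 29, 17, 13, 7, 4 bp.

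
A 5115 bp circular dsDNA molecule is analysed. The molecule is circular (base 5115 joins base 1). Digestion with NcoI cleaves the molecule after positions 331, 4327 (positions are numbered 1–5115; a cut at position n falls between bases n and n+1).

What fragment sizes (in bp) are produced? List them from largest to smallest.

3996, 1119 bp

Circular molecule, 2 cuts → 2 fragments:
  4327 − 331 = 3996 bp
  wrap: 5115 − 4327 + 331 = 1119 bp
Sorted largest to smallest: 3996, 1119 bp.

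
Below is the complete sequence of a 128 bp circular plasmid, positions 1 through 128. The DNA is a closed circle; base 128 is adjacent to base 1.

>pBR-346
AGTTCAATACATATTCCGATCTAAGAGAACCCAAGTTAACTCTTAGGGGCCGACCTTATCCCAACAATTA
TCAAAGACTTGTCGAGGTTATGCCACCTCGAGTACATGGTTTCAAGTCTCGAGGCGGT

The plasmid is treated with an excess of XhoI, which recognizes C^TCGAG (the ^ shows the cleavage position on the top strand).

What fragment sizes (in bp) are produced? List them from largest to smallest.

107, 21 bp

XhoI sites (CTCGAG) start at positions 97, 118.
XhoI cuts after the first base of each site, so after positions 97, 118.
Circular molecule, 2 cuts → 2 fragments:
  98–118 → 21 bp
  119–128 then 1–97 → 10 + 97 = 107 bp
Sorted largest to smallest: 107, 21 bp.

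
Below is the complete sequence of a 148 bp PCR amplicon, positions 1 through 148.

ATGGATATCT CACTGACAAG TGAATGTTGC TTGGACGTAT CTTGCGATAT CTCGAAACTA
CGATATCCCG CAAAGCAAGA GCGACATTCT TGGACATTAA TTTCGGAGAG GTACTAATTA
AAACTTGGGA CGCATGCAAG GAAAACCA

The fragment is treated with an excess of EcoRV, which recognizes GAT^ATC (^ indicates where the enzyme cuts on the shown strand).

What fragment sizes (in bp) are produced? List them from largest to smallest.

84, 42, 16, 6 bp

EcoRV sites (GATATC) start at positions 4, 46, 62.
EcoRV cuts after base 3 of each site, so after positions 6, 48, 64.
Linear molecule, 3 cuts → 4 fragments:
  1–6 → 6 bp
  7–48 → 42 bp
  49–64 → 16 bp
  65–148 → 84 bp
Sorted largest to smallest: 84, 42, 16, 6 bp.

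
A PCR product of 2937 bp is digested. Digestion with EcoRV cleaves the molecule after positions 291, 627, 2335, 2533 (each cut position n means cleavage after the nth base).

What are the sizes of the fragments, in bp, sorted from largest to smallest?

1708, 404, 336, 291, 198 bp

Linear molecule, 4 cuts → 5 fragments:
  291 − 0 = 291 bp
  627 − 291 = 336 bp
  2335 − 627 = 1708 bp
  2533 − 2335 = 198 bp
  2937 − 2533 = 404 bp
Sorted largest to smallest: 1708, 404, 336, 291, 198 bp.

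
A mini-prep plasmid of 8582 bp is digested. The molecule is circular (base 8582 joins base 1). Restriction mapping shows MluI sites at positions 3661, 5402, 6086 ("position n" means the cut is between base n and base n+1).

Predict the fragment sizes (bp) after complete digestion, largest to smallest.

Circular molecule, 3 cuts → 3 fragments:
  5402 − 3661 = 1741 bp
  6086 − 5402 = 684 bp
  wrap: 8582 − 6086 + 3661 = 6157 bp
Sorted largest to smallest: 6157, 1741, 684 bp.

6157, 1741, 684 bp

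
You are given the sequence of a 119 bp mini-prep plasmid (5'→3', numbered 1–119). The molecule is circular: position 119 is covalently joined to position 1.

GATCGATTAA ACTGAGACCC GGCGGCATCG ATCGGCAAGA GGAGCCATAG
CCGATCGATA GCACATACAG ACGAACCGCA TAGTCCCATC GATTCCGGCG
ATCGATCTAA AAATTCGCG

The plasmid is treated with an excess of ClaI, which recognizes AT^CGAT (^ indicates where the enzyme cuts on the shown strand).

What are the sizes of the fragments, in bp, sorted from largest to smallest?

ClaI sites (ATCGAT) start at positions 2, 27, 54, 88, 101.
ClaI cuts after base 2 of each site, so after positions 3, 28, 55, 89, 102.
Circular molecule, 5 cuts → 5 fragments:
  4–28 → 25 bp
  29–55 → 27 bp
  56–89 → 34 bp
  90–102 → 13 bp
  103–119 then 1–3 → 17 + 3 = 20 bp
Sorted largest to smallest: 34, 27, 25, 20, 13 bp.

34, 27, 25, 20, 13 bp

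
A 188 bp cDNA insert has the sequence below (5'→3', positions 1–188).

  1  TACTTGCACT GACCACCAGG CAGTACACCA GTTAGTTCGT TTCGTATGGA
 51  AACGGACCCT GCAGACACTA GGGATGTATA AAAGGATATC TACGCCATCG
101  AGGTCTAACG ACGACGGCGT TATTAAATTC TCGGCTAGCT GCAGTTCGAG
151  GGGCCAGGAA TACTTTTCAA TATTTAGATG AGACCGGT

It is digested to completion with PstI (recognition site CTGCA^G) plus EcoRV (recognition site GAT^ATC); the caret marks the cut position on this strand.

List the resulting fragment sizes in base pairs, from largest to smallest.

PstI sites (CTGCAG) start at positions 59, 139.
PstI cuts after base 5 of each site (before the last base), so after positions 63, 143.
The EcoRV site (GATATC) starts at position 85.
EcoRV cuts after base 3 of each site, so after position 87.
Combined cut positions: 63, 87, 143.
Linear molecule, 3 cuts → 4 fragments:
  1–63 → 63 bp
  64–87 → 24 bp
  88–143 → 56 bp
  144–188 → 45 bp
Sorted largest to smallest: 63, 56, 45, 24 bp.

63, 56, 45, 24 bp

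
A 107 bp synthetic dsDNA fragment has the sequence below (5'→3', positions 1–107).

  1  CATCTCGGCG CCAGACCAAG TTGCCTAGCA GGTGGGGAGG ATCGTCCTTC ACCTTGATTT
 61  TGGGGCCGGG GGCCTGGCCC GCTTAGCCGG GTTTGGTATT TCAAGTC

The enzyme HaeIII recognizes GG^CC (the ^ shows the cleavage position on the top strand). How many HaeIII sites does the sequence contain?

GGCC occurs starting at positions 64, 71, 76.
HaeIII cuts at 3 sites.

3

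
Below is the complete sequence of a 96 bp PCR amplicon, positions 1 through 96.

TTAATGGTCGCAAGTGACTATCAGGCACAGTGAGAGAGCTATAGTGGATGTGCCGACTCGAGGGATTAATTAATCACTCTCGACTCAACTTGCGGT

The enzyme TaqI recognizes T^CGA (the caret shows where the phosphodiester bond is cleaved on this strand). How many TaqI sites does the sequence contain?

TCGA occurs starting at positions 58, 80.
TaqI cuts at 2 sites.

2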